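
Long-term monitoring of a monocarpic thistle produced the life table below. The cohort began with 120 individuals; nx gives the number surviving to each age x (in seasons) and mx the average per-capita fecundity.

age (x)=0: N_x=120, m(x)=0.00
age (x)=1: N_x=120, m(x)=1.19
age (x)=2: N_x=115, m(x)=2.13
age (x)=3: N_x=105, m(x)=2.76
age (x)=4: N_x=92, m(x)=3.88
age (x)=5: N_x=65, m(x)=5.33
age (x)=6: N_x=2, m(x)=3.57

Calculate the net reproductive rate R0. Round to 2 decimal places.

lx = nx/n0 = nx/120: 1, 1, 0.95833…, 0.875, 0.76667…, 0.54167…, 0.01667…
lx·mx by age: 0, 1.19, 2.04125…, 2.415, 2.974667…, 2.887083…, 0.0595…
R0 = Σ lx·mx = 11.5675… → 11.57

11.57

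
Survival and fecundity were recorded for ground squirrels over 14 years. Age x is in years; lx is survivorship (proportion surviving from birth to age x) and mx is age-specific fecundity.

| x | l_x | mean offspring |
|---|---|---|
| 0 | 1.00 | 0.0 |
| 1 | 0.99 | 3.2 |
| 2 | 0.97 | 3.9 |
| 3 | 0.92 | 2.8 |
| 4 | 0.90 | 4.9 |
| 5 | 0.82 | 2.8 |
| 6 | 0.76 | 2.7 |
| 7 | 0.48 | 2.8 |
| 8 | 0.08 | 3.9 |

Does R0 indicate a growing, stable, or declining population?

growing

R0 = Σ lx·mx = 0 + 3.168 + 3.783 + 2.576 + 4.41 + 2.296 + 2.052 + 1.344 + 0.312 = 19.941
R0 > 1, so the population is growing.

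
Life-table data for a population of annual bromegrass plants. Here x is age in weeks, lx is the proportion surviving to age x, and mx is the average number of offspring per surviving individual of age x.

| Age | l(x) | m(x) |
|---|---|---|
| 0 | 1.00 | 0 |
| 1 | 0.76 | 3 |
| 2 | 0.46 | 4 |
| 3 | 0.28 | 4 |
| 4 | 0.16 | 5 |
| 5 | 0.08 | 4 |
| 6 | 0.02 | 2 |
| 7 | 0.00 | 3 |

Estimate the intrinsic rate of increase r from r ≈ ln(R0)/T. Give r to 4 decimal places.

R0 = Σ lx·mx = 0 + 2.28 + 1.84 + 1.12 + 0.8 + 0.32 + 0.04 + 0 = 6.4
Σ x·lx·mx = 14.36; T = 14.36/6.4 = 2.24375
r ≈ ln(R0)/T = ln(6.4)/2.24375 = 0.827319… → 0.8273

0.8273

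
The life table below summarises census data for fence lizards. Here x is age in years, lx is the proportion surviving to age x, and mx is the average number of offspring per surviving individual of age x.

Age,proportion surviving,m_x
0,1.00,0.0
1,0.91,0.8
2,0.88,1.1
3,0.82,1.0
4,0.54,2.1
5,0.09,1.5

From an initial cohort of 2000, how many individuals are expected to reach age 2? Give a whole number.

1760

Expected survivors = N0 · l_2 = 2000 × 0.88 = 1760 → 1760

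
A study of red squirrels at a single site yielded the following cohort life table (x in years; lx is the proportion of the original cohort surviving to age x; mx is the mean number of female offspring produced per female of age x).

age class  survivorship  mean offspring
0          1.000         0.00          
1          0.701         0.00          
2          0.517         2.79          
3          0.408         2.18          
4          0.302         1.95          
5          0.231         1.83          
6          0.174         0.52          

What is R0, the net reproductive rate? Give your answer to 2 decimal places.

3.43

lx·mx by age: 0, 0, 1.44243, 0.88944, 0.5889, 0.42273, 0.09048
R0 = Σ lx·mx = 3.43398 → 3.43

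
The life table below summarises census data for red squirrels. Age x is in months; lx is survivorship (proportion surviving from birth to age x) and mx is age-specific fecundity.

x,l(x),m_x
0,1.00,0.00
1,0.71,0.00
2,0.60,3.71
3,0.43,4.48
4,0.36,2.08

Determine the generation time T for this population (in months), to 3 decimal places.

lx·mx: 0, 0, 2.226, 1.9264, 0.7488 → R0 = 4.9012
x·lx·mx: 0, 0, 4.452, 5.7792, 2.9952 → Σ = 13.2264
T = 13.2264 / 4.9012 = 2.698604… → 2.699

2.699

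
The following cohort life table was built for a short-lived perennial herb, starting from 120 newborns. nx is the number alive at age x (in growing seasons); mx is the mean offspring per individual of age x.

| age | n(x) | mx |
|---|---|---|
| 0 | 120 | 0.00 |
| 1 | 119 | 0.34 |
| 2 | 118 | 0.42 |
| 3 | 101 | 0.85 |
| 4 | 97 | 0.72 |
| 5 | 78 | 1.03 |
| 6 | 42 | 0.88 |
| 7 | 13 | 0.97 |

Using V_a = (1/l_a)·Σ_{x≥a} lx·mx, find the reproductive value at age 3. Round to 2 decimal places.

lx = nx/n0 = nx/120: 1, 0.99167…, 0.98333…, 0.84167…, 0.80833…, 0.65, 0.35, 0.10833…
lx·mx for x ≥ 3: 0.715417…, 0.582…, 0.6695, 0.308, 0.105083… → sum = 2.38…
V_3 = 2.38… / l_3 = 2.38… / 0.841667… = 2.827723… → 2.83

2.83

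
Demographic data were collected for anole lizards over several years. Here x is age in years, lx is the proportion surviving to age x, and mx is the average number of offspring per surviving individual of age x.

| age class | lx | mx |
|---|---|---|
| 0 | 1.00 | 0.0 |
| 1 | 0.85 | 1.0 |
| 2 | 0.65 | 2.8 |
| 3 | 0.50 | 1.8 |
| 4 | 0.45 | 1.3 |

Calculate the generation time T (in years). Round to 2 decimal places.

2.29

lx·mx: 0, 0.85, 1.82, 0.9, 0.585 → R0 = 4.155
x·lx·mx: 0, 0.85, 3.64, 2.7, 2.34 → Σ = 9.53
T = 9.53 / 4.155 = 2.293622… → 2.29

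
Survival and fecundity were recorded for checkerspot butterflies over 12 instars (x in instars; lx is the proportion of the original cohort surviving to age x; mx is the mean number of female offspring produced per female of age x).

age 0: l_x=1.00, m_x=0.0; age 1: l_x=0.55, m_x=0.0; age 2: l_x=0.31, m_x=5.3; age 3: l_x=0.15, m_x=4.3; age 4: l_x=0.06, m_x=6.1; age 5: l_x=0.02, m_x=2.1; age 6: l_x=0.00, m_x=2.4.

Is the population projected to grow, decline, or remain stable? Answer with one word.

R0 = Σ lx·mx = 0 + 0 + 1.643 + 0.645 + 0.366 + 0.042 + 0 = 2.696
R0 > 1, so the population is growing.

growing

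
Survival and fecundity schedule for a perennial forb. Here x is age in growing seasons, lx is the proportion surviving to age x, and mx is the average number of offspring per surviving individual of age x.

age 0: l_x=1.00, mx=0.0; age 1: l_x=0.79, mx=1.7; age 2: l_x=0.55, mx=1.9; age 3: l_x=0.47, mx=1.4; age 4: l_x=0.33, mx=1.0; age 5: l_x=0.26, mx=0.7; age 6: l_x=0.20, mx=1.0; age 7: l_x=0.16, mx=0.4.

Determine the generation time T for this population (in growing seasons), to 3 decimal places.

2.429

lx·mx: 0, 1.343, 1.045, 0.658, 0.33, 0.182, 0.2, 0.064 → R0 = 3.822
x·lx·mx: 0, 1.343, 2.09, 1.974, 1.32, 0.91, 1.2, 0.448 → Σ = 9.285
T = 9.285 / 3.822 = 2.429356… → 2.429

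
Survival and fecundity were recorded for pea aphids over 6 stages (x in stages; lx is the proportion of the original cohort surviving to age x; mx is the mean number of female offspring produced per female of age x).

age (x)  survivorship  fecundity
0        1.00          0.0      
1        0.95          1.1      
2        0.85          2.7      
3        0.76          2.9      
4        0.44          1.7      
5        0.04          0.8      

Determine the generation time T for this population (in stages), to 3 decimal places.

lx·mx: 0, 1.045, 2.295, 2.204, 0.748, 0.032 → R0 = 6.324
x·lx·mx: 0, 1.045, 4.59, 6.612, 2.992, 0.16 → Σ = 15.399
T = 15.399 / 6.324 = 2.435009… → 2.435

2.435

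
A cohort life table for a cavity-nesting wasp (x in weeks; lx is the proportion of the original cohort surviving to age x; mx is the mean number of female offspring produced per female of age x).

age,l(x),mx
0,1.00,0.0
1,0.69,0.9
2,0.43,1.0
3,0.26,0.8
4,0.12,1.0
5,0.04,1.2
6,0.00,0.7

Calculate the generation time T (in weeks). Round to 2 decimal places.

1.98

lx·mx: 0, 0.621, 0.43, 0.208, 0.12, 0.048, 0 → R0 = 1.427
x·lx·mx: 0, 0.621, 0.86, 0.624, 0.48, 0.24, 0 → Σ = 2.825
T = 2.825 / 1.427 = 1.979678… → 1.98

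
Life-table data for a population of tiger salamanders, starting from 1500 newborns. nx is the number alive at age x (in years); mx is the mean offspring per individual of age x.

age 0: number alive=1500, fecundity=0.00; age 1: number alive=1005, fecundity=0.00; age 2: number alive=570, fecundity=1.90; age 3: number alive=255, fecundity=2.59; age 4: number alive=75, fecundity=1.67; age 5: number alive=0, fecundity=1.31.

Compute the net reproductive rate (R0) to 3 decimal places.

1.246

lx = nx/n0 = nx/1500: 1, 0.67, 0.38, 0.17, 0.05, 0
lx·mx by age: 0, 0, 0.722, 0.4403, 0.0835, 0
R0 = Σ lx·mx = 1.2458 → 1.246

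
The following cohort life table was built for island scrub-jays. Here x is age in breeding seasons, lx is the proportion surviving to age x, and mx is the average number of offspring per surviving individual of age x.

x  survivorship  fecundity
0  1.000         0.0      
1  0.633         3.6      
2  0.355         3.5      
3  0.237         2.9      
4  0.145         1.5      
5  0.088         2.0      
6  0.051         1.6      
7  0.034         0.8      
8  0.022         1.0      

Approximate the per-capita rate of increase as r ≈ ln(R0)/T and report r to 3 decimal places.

0.780

R0 = Σ lx·mx = 0 + 2.2788 + 1.2425 + 0.6873 + 0.2175 + 0.176 + 0.0816 + 0.0272 + 0.022 = 4.7329
Σ x·lx·mx = 9.4317; T = 9.4317/4.7329 = 1.9928…
r ≈ ln(R0)/T = ln(4.7329)/1.9928… = 0.78008… → 0.780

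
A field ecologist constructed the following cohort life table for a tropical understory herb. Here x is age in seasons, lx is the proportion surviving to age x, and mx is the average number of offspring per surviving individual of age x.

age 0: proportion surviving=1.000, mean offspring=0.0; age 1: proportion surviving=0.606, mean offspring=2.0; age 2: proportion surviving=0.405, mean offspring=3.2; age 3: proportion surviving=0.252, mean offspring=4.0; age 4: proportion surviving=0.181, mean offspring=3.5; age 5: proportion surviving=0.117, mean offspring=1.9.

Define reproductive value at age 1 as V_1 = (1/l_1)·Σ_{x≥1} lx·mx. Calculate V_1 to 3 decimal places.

7.214

lx·mx for x ≥ 1: 1.212, 1.296, 1.008, 0.6335, 0.2223 → sum = 4.3718
V_1 = 4.3718 / l_1 = 4.3718 / 0.606 = 7.214191… → 7.214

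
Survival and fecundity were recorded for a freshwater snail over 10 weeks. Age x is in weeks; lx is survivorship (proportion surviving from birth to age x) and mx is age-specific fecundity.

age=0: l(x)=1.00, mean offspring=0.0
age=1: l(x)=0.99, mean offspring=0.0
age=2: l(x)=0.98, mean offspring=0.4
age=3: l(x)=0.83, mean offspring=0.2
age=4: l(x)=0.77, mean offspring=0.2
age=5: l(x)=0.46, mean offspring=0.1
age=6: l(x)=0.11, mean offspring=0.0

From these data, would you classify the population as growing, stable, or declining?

declining

R0 = Σ lx·mx = 0 + 0 + 0.392 + 0.166 + 0.154 + 0.046 + 0 = 0.758
R0 < 1, so the population is declining.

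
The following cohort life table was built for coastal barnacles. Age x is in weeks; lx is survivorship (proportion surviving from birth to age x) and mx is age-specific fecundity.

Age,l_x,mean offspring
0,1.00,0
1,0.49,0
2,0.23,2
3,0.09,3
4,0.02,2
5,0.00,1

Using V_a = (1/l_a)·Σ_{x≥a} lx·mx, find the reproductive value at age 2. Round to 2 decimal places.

lx·mx for x ≥ 2: 0.46, 0.27, 0.04, 0 → sum = 0.77
V_2 = 0.77 / l_2 = 0.77 / 0.23 = 3.347826… → 3.35

3.35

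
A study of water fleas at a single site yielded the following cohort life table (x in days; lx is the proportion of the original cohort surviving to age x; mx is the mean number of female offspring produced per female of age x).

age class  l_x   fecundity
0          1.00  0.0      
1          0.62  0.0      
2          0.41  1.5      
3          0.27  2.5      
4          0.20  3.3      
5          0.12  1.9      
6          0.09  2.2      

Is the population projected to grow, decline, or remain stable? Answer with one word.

R0 = Σ lx·mx = 0 + 0 + 0.615 + 0.675 + 0.66 + 0.228 + 0.198 = 2.376
R0 > 1, so the population is growing.

growing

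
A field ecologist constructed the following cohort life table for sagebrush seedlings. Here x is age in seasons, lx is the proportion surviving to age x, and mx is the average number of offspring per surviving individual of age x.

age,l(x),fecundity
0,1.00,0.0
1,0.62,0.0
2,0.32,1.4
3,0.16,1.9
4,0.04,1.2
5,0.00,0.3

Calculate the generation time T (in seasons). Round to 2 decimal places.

2.50

lx·mx: 0, 0, 0.448, 0.304, 0.048, 0 → R0 = 0.8
x·lx·mx: 0, 0, 0.896, 0.912, 0.192, 0 → Σ = 2
T = 2 / 0.8 = 2.5 → 2.50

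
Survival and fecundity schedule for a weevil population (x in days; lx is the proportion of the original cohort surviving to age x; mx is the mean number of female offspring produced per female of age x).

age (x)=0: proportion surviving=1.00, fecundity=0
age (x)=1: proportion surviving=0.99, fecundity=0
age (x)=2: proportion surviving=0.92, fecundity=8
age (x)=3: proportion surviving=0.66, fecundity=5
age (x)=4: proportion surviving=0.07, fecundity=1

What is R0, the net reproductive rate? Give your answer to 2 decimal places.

lx·mx by age: 0, 0, 7.36, 3.3, 0.07
R0 = Σ lx·mx = 10.73 → 10.73

10.73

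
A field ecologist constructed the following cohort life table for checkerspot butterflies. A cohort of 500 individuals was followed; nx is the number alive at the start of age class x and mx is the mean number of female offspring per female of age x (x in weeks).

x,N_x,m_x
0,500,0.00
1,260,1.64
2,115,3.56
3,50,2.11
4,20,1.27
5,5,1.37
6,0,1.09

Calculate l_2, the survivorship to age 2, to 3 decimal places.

l_2 = n_2/n_0 = 115/500 = 0.23 → 0.230

0.230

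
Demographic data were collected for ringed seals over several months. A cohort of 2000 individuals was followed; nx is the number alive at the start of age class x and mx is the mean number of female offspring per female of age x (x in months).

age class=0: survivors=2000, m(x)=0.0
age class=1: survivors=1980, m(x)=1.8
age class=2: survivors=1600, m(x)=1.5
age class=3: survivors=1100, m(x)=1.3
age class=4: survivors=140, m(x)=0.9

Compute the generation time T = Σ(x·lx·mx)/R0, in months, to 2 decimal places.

lx = nx/n0 = nx/2000: 1, 0.99, 0.8, 0.55, 0.07
lx·mx: 0, 1.782, 1.2, 0.715, 0.063 → R0 = 3.76
x·lx·mx: 0, 1.782, 2.4, 2.145, 0.252 → Σ = 6.579
T = 6.579 / 3.76 = 1.749734… → 1.75

1.75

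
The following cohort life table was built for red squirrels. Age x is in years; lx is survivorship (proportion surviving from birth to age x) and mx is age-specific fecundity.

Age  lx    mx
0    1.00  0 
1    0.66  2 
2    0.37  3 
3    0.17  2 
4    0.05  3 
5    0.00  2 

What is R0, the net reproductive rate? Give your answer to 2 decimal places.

lx·mx by age: 0, 1.32, 1.11, 0.34, 0.15, 0
R0 = Σ lx·mx = 2.92 → 2.92

2.92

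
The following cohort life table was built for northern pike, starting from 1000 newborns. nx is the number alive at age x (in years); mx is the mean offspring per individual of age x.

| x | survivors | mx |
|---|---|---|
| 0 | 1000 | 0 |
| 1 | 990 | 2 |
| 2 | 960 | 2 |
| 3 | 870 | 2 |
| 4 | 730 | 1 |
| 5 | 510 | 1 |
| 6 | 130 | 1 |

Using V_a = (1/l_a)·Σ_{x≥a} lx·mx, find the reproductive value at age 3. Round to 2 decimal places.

lx = nx/n0 = nx/1000: 1, 0.99, 0.96, 0.87, 0.73, 0.51, 0.13
lx·mx for x ≥ 3: 1.74, 0.73, 0.51, 0.13 → sum = 3.11
V_3 = 3.11 / l_3 = 3.11 / 0.87 = 3.574713… → 3.57

3.57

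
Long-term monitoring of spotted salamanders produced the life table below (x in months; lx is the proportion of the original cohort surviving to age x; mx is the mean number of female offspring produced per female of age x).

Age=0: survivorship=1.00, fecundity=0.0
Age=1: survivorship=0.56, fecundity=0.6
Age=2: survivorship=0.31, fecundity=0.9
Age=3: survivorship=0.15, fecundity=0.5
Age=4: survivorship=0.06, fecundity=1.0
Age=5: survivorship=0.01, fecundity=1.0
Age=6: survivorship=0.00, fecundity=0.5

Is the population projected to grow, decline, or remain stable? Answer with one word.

declining

R0 = Σ lx·mx = 0 + 0.336 + 0.279 + 0.075 + 0.06 + 0.01 + 0 = 0.76
R0 < 1, so the population is declining.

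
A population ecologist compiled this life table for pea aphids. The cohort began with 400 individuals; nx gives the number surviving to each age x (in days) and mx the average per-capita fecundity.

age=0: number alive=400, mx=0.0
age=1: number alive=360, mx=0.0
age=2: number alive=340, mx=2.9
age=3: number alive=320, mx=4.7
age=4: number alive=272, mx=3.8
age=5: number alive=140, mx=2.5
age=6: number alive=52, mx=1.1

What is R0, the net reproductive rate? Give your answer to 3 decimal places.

9.827

lx = nx/n0 = nx/400: 1, 0.9, 0.85, 0.8, 0.68, 0.35, 0.13
lx·mx by age: 0, 0, 2.465, 3.76, 2.584, 0.875, 0.143
R0 = Σ lx·mx = 9.827 → 9.827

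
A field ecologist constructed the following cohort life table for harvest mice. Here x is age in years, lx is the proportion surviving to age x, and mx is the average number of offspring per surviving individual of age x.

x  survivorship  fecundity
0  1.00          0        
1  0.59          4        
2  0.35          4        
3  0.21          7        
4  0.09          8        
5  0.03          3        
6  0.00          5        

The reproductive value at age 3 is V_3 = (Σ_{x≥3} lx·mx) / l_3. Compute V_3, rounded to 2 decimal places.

10.86

lx·mx for x ≥ 3: 1.47, 0.72, 0.09, 0 → sum = 2.28
V_3 = 2.28 / l_3 = 2.28 / 0.21 = 10.857143… → 10.86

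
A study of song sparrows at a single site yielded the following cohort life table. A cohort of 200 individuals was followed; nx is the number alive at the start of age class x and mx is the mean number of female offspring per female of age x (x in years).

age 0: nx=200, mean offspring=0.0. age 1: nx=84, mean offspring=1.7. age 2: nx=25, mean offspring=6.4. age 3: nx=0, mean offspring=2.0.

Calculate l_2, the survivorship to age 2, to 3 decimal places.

l_2 = n_2/n_0 = 25/200 = 0.125 → 0.125

0.125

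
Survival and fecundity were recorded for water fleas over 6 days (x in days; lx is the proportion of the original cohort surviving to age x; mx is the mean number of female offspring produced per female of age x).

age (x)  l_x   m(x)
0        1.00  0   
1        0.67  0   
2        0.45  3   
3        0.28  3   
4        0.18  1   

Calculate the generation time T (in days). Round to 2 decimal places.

lx·mx: 0, 0, 1.35, 0.84, 0.18 → R0 = 2.37
x·lx·mx: 0, 0, 2.7, 2.52, 0.72 → Σ = 5.94
T = 5.94 / 2.37 = 2.506329… → 2.51

2.51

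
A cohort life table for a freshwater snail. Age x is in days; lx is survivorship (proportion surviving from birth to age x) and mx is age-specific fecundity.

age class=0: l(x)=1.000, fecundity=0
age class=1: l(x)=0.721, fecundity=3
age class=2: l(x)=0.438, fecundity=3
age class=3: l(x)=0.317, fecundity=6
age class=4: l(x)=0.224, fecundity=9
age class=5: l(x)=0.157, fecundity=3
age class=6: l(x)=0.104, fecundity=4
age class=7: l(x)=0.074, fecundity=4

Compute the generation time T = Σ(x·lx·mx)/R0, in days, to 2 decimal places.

lx·mx: 0, 2.163, 1.314, 1.902, 2.016, 0.471, 0.416, 0.296 → R0 = 8.578
x·lx·mx: 0, 2.163, 2.628, 5.706, 8.064, 2.355, 2.496, 2.072 → Σ = 25.484
T = 25.484 / 8.578 = 2.970856… → 2.97

2.97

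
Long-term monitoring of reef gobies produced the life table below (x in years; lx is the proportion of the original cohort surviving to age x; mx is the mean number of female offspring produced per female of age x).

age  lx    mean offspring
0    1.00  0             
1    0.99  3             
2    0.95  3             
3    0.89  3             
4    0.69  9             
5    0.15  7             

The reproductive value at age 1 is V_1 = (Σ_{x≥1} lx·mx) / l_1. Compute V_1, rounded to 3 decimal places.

15.909

lx·mx for x ≥ 1: 2.97, 2.85, 2.67, 6.21, 1.05 → sum = 15.75
V_1 = 15.75 / l_1 = 15.75 / 0.99 = 15.909091… → 15.909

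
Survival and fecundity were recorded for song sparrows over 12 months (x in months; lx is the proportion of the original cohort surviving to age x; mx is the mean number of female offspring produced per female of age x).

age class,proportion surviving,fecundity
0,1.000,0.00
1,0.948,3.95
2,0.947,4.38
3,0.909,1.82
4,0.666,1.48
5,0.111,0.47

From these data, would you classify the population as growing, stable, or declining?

R0 = Σ lx·mx = 0 + 3.7446 + 4.14786 + 1.65438 + 0.98568 + 0.05217 = 10.58469
R0 > 1, so the population is growing.

growing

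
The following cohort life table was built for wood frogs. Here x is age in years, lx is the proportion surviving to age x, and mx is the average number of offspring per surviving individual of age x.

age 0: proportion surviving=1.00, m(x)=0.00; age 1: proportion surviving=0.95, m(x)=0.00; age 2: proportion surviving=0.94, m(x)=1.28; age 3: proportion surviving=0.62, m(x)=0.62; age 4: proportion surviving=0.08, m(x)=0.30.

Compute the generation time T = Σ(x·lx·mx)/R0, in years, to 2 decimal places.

lx·mx: 0, 0, 1.2032, 0.3844, 0.024 → R0 = 1.6116
x·lx·mx: 0, 0, 2.4064, 1.1532, 0.096 → Σ = 3.6556
T = 3.6556 / 1.6116 = 2.268305… → 2.27

2.27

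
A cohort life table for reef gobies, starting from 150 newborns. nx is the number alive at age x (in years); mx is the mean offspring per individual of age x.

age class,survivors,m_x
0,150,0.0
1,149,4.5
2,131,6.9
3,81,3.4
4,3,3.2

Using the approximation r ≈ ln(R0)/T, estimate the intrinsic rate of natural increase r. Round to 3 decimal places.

1.400

lx = nx/n0 = nx/150: 1, 0.99333…, 0.87333…, 0.54, 0.02
R0 = Σ lx·mx = 0 + 4.47… + 6.026… + 1.836 + 0.064 = 12.396…
Σ x·lx·mx = 22.286…; T = 22.286…/12.396… = 1.79784…
r ≈ ln(R0)/T = ln(12.396…)/1.79784… = 1.40022… → 1.400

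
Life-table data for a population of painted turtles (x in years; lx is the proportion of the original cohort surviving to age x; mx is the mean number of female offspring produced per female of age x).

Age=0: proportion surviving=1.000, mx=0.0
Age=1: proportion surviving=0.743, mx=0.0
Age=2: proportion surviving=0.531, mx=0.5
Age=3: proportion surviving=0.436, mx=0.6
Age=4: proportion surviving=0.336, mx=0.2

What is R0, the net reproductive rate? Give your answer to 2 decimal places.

0.59

lx·mx by age: 0, 0, 0.2655, 0.2616, 0.0672
R0 = Σ lx·mx = 0.5943 → 0.59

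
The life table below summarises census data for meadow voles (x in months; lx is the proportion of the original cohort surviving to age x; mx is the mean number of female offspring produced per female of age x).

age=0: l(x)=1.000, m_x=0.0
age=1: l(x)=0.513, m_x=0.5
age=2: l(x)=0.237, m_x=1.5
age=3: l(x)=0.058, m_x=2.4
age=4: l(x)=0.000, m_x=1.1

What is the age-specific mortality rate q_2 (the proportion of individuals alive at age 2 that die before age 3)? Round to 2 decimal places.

0.76

q_2 = (l_2 − l_3) / l_2 = (0.237 − 0.058) / 0.237
     = 0.179 / 0.237 = 0.755274… → 0.76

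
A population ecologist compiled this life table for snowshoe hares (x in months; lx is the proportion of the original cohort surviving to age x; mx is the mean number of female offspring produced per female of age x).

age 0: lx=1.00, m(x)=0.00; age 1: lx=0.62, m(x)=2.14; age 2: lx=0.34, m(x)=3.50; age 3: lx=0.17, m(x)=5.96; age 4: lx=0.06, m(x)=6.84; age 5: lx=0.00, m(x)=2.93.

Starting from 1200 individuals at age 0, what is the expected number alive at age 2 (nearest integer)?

Expected survivors = N0 · l_2 = 1200 × 0.34 = 408 → 408

408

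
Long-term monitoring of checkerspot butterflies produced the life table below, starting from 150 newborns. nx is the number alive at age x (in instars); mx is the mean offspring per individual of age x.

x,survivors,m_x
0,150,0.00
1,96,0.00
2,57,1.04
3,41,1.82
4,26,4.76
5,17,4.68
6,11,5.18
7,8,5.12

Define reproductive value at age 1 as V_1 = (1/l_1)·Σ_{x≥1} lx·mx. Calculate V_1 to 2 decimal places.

4.53

lx = nx/n0 = nx/150: 1, 0.64, 0.38, 0.27333…, 0.17333…, 0.11333…, 0.07333…, 0.05333…
lx·mx for x ≥ 1: 0, 0.3952, 0.497467…, 0.825067…, 0.5304…, 0.379867…, 0.273067… → sum = 2.901067…
V_1 = 2.901067… / l_1 = 2.901067… / 0.64 = 4.532917… → 4.53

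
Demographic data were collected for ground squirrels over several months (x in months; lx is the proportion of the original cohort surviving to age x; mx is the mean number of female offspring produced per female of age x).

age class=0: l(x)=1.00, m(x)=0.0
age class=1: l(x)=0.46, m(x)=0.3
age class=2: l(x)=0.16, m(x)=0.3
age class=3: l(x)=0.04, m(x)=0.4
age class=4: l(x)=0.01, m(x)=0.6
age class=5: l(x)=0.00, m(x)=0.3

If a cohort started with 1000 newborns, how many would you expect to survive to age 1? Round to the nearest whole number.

Expected survivors = N0 · l_1 = 1000 × 0.46 = 460 → 460

460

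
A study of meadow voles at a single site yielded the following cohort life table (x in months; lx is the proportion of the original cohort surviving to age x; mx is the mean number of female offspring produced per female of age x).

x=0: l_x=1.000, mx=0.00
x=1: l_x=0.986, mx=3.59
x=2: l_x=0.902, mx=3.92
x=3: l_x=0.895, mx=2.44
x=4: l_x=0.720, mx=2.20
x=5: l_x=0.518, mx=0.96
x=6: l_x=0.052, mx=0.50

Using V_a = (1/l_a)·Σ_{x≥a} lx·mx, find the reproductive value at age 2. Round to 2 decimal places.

8.68

lx·mx for x ≥ 2: 3.53584, 2.1838, 1.584, 0.49728, 0.026 → sum = 7.82692
V_2 = 7.82692 / l_2 = 7.82692 / 0.902 = 8.677295… → 8.68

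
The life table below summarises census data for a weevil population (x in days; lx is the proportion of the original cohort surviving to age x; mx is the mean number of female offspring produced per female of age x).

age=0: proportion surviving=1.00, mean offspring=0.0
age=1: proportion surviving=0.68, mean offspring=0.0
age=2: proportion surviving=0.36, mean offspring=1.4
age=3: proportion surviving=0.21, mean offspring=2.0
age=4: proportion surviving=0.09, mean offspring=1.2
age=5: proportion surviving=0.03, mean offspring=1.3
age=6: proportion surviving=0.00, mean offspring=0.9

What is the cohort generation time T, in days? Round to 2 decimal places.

lx·mx: 0, 0, 0.504, 0.42, 0.108, 0.039, 0 → R0 = 1.071
x·lx·mx: 0, 0, 1.008, 1.26, 0.432, 0.195, 0 → Σ = 2.895
T = 2.895 / 1.071 = 2.703081… → 2.70

2.70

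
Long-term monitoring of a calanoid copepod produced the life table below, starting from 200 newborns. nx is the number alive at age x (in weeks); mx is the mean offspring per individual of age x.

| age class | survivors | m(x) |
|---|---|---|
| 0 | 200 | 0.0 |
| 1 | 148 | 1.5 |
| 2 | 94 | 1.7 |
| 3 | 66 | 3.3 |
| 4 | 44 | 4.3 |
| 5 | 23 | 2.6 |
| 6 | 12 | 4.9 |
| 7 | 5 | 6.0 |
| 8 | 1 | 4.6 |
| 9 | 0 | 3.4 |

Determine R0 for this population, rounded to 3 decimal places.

4.710

lx = nx/n0 = nx/200: 1, 0.74, 0.47, 0.33, 0.22, 0.115, 0.06, 0.025, 0.005, 0
lx·mx by age: 0, 1.11, 0.799, 1.089, 0.946, 0.299, 0.294, 0.15, 0.023, 0
R0 = Σ lx·mx = 4.71 → 4.710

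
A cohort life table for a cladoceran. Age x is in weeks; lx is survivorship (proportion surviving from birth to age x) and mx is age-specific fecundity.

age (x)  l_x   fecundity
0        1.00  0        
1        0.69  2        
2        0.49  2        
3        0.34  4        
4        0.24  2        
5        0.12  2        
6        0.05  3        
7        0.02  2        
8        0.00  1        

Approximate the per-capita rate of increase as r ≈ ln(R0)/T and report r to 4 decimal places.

R0 = Σ lx·mx = 0 + 1.38 + 0.98 + 1.36 + 0.48 + 0.24 + 0.15 + 0.04 + 0 = 4.63
Σ x·lx·mx = 11.72; T = 11.72/4.63 = 2.53132…
r ≈ ln(R0)/T = ln(4.63)/2.53132… = 0.605438… → 0.6054

0.6054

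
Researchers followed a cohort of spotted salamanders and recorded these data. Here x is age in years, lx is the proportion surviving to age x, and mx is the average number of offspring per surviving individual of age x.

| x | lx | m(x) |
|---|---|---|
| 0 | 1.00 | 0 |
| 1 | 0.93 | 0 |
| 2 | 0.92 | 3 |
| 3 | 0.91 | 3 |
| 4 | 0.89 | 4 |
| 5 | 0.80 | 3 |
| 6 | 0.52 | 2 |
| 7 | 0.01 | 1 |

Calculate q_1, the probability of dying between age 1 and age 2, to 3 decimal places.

q_1 = (l_1 − l_2) / l_1 = (0.93 − 0.92) / 0.93
     = 0.01 / 0.93 = 0.010753… → 0.011

0.011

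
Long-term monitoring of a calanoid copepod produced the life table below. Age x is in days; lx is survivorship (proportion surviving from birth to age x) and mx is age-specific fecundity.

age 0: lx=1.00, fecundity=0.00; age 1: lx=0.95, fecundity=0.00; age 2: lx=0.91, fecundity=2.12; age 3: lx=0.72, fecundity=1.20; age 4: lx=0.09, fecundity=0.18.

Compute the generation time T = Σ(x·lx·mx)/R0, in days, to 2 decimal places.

2.32

lx·mx: 0, 0, 1.9292, 0.864, 0.0162 → R0 = 2.8094
x·lx·mx: 0, 0, 3.8584, 2.592, 0.0648 → Σ = 6.5152
T = 6.5152 / 2.8094 = 2.319072… → 2.32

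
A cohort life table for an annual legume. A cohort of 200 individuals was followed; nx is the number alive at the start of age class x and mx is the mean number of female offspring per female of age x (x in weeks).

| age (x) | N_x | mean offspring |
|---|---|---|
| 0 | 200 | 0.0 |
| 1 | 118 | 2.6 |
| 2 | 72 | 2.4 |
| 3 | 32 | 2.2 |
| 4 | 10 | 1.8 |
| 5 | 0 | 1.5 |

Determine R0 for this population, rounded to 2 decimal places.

lx = nx/n0 = nx/200: 1, 0.59, 0.36, 0.16, 0.05, 0
lx·mx by age: 0, 1.534, 0.864, 0.352, 0.09, 0
R0 = Σ lx·mx = 2.84 → 2.84

2.84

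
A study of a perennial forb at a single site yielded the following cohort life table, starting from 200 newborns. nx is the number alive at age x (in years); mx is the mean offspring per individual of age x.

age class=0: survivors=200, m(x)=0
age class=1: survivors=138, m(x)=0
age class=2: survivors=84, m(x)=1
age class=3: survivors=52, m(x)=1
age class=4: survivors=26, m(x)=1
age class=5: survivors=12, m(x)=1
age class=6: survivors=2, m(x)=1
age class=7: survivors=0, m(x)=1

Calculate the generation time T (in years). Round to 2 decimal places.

lx = nx/n0 = nx/200: 1, 0.69, 0.42, 0.26, 0.13, 0.06, 0.01, 0
lx·mx: 0, 0, 0.42, 0.26, 0.13, 0.06, 0.01, 0 → R0 = 0.88
x·lx·mx: 0, 0, 0.84, 0.78, 0.52, 0.3, 0.06, 0 → Σ = 2.5
T = 2.5 / 0.88 = 2.840909… → 2.84

2.84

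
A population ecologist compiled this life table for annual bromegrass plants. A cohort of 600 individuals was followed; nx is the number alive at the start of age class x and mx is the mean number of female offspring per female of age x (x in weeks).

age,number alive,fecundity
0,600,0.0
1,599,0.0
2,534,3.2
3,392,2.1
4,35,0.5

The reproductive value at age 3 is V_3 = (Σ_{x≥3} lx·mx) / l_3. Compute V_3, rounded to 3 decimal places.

2.145

lx = nx/n0 = nx/600: 1, 0.99833…, 0.89, 0.65333…, 0.05833…
lx·mx for x ≥ 3: 1.372…, 0.029167… → sum = 1.401167…
V_3 = 1.401167… / l_3 = 1.401167… / 0.653333… = 2.144643… → 2.145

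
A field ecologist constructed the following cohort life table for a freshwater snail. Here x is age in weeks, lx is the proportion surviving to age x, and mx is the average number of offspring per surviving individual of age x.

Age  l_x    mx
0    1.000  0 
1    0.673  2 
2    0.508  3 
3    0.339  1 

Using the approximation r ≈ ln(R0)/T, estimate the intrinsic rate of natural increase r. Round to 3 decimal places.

0.691

R0 = Σ lx·mx = 0 + 1.346 + 1.524 + 0.339 = 3.209
Σ x·lx·mx = 5.411; T = 5.411/3.209 = 1.6862…
r ≈ ln(R0)/T = ln(3.209)/1.6862… = 0.69147… → 0.691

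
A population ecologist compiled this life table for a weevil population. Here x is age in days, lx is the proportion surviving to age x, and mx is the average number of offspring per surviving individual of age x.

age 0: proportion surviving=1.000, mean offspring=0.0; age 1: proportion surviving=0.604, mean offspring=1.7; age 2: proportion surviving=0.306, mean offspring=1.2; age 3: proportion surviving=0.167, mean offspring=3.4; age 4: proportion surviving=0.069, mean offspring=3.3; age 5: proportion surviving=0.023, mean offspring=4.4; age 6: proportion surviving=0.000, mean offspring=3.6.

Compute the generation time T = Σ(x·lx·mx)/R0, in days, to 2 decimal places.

2.13

lx·mx: 0, 1.0268, 0.3672, 0.5678, 0.2277, 0.1012, 0 → R0 = 2.2907
x·lx·mx: 0, 1.0268, 0.7344, 1.7034, 0.9108, 0.506, 0 → Σ = 4.8814
T = 4.8814 / 2.2907 = 2.130964… → 2.13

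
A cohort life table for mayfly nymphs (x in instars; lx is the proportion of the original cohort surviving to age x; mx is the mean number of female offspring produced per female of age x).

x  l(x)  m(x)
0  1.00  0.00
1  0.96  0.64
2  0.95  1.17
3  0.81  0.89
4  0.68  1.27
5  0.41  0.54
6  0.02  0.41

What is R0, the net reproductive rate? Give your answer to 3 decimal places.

lx·mx by age: 0, 0.6144, 1.1115, 0.7209, 0.8636, 0.2214, 0.0082
R0 = Σ lx·mx = 3.54 → 3.540

3.540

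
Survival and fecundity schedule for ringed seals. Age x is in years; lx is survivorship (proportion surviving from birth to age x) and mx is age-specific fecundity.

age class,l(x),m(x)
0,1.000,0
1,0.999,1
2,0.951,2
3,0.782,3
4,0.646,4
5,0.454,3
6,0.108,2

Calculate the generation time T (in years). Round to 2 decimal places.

3.22

lx·mx: 0, 0.999, 1.902, 2.346, 2.584, 1.362, 0.216 → R0 = 9.409
x·lx·mx: 0, 0.999, 3.804, 7.038, 10.336, 6.81, 1.296 → Σ = 30.283
T = 30.283 / 9.409 = 3.218514… → 3.22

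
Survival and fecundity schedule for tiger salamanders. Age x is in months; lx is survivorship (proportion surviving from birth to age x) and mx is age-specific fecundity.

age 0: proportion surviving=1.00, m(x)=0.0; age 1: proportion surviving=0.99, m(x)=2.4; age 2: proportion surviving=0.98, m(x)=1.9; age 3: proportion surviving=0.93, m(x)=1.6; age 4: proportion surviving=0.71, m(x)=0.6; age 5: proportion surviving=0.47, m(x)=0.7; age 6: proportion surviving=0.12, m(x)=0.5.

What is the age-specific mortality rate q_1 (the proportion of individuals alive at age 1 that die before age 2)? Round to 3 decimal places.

q_1 = (l_1 − l_2) / l_1 = (0.99 − 0.98) / 0.99
     = 0.01 / 0.99 = 0.010101… → 0.010

0.010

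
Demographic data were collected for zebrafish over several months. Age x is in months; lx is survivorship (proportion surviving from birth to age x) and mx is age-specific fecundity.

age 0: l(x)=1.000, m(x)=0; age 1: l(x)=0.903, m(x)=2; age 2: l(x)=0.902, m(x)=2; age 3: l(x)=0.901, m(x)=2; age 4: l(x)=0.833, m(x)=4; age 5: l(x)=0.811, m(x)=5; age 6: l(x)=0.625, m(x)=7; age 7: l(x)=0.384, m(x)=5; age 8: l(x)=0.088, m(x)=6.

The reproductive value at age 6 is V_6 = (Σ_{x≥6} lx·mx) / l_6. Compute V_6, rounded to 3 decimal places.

lx·mx for x ≥ 6: 4.375, 1.92, 0.528 → sum = 6.823
V_6 = 6.823 / l_6 = 6.823 / 0.625 = 10.9168 → 10.917

10.917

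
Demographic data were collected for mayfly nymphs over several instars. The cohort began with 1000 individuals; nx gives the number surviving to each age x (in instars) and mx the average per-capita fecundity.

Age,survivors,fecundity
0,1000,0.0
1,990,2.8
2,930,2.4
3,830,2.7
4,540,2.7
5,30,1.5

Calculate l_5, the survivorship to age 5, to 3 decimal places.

l_5 = n_5/n_0 = 30/1000 = 0.03 → 0.030

0.030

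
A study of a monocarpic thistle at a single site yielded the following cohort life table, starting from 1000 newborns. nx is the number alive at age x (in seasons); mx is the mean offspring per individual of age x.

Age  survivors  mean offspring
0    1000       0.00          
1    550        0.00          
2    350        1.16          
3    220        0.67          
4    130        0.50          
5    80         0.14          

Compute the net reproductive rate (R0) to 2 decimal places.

0.63

lx = nx/n0 = nx/1000: 1, 0.55, 0.35, 0.22, 0.13, 0.08
lx·mx by age: 0, 0, 0.406, 0.1474, 0.065, 0.0112
R0 = Σ lx·mx = 0.6296 → 0.63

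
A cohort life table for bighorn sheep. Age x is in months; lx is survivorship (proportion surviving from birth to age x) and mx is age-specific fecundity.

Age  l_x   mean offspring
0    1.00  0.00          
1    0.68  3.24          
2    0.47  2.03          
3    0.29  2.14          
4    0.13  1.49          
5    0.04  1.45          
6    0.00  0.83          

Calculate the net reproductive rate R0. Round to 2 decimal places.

4.03

lx·mx by age: 0, 2.2032, 0.9541, 0.6206, 0.1937, 0.058, 0
R0 = Σ lx·mx = 4.0296 → 4.03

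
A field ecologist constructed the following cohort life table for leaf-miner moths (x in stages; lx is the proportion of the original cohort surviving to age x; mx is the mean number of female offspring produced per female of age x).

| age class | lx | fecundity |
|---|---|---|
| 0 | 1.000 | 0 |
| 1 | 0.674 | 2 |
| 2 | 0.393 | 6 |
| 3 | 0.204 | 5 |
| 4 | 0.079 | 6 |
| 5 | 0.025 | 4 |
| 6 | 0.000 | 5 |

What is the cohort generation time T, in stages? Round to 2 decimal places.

lx·mx: 0, 1.348, 2.358, 1.02, 0.474, 0.1, 0 → R0 = 5.3
x·lx·mx: 0, 1.348, 4.716, 3.06, 1.896, 0.5, 0 → Σ = 11.52
T = 11.52 / 5.3 = 2.173585… → 2.17

2.17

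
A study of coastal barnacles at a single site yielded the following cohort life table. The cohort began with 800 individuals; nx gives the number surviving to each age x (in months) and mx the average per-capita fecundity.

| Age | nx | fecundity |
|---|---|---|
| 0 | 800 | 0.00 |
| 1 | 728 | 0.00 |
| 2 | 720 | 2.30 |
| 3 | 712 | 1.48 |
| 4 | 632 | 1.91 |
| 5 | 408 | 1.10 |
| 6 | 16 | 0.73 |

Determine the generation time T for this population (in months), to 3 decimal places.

3.111

lx = nx/n0 = nx/800: 1, 0.91, 0.9, 0.89, 0.79, 0.51, 0.02
lx·mx: 0, 0, 2.07, 1.3172, 1.5089, 0.561, 0.0146 → R0 = 5.4717
x·lx·mx: 0, 0, 4.14, 3.9516, 6.0356, 2.805, 0.0876 → Σ = 17.0198
T = 17.0198 / 5.4717 = 3.110514… → 3.111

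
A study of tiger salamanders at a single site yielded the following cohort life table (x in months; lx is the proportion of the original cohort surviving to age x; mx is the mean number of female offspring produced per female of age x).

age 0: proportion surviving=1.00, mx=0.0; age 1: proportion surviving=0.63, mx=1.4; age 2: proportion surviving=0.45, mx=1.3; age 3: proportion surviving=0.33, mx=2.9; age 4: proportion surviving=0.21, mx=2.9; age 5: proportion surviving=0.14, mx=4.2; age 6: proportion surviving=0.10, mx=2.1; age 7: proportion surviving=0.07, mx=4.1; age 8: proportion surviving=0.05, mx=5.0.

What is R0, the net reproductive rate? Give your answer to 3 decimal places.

lx·mx by age: 0, 0.882, 0.585, 0.957, 0.609, 0.588, 0.21, 0.287, 0.25
R0 = Σ lx·mx = 4.368 → 4.368

4.368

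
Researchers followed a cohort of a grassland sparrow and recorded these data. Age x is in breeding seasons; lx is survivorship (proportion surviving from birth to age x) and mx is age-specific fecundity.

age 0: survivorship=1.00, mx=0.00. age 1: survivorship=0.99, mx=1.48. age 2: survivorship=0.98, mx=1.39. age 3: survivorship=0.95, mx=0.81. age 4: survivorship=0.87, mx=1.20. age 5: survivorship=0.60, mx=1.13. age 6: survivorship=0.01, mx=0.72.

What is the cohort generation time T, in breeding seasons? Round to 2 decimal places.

lx·mx: 0, 1.4652, 1.3622, 0.7695, 1.044, 0.678, 0.0072 → R0 = 5.3261
x·lx·mx: 0, 1.4652, 2.7244, 2.3085, 4.176, 3.39, 0.0432 → Σ = 14.1073
T = 14.1073 / 5.3261 = 2.648711… → 2.65

2.65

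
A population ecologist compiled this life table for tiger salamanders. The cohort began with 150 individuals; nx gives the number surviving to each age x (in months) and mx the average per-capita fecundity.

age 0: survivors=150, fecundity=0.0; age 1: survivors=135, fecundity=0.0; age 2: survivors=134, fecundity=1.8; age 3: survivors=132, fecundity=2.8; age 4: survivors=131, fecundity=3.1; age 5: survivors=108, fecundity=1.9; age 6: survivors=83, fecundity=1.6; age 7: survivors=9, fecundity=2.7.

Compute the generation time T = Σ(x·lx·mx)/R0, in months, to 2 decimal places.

lx = nx/n0 = nx/150: 1, 0.9, 0.89333…, 0.88, 0.87333…, 0.72, 0.55333…, 0.06
lx·mx: 0, 0, 1.608…, 2.464, 2.707333…, 1.368, 0.885333…, 0.162 → R0 = 9.194667…
x·lx·mx: 0, 0, 3.216…, 7.392, 10.829333…, 6.84, 5.312…, 1.134 → Σ = 34.723333…
T = 34.723333… / 9.194667… = 3.776465… → 3.78

3.78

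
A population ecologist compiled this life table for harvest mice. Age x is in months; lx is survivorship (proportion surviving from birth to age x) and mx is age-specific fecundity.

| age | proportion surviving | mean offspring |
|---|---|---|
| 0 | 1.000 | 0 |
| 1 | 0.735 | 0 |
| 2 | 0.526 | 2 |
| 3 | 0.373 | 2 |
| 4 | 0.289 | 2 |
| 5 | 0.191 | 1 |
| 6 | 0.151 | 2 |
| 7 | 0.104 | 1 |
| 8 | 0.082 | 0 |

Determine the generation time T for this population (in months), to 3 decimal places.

lx·mx: 0, 0, 1.052, 0.746, 0.578, 0.191, 0.302, 0.104, 0 → R0 = 2.973
x·lx·mx: 0, 0, 2.104, 2.238, 2.312, 0.955, 1.812, 0.728, 0 → Σ = 10.149
T = 10.149 / 2.973 = 3.413724… → 3.414

3.414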